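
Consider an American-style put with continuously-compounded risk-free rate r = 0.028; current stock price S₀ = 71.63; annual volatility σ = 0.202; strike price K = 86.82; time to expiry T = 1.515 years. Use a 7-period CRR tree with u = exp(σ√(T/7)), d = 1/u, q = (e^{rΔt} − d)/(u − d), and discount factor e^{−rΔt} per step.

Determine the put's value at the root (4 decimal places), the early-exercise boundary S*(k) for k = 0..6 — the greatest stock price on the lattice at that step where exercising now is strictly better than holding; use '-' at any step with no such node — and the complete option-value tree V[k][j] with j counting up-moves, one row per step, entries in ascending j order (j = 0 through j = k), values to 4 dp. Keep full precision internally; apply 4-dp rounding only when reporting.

price = 16.1454
boundary = - 65.2052 59.3567 65.2052 59.3567 65.2052 71.6300
tree:
16.1454
21.6148 11.0585
27.4633 15.7626 6.6495
32.7872 21.6148 10.3015 3.2034
37.6336 27.4633 15.3187 5.5812 0.9463
42.0453 32.7872 21.6148 9.4239 1.9383 0.0000
46.0613 37.6336 27.4633 15.1900 3.9703 0.0000 0.0000
49.7171 42.0453 32.7872 21.6148 8.1322 0.0000 0.0000 0.0000

Δt=0.21643  u=1.09853  d=0.91031  q=0.50882  discount=0.99396
step 7 (expiry): payoffs max(K−S,0) = 49.7171 42.0453 32.7872 21.6148 8.1322 0.0000 0.0000 0.0000
step 6: (k=6,j=0): S=40.7587, (K−S)⁺=46.0613, hold=45.5368 ⇒ V=46.0613 exercise | (k=6,j=1): S=49.1864, (K−S)⁺=37.6336, hold=37.1091 ⇒ V=37.6336 exercise | (k=6,j=2): S=59.3567, (K−S)⁺=27.4633, hold=26.9387 ⇒ V=27.4633 exercise | (k=6,j=3): S=71.6300, (K−S)⁺=15.1900, hold=14.6655 ⇒ V=15.1900 exercise | (k=6,j=4): S=86.4410, (K−S)⁺=0.3790, hold=3.9703 ⇒ V=3.9703 continue | (k=6,j=5): S=104.3145, (K−S)⁺=0.0000, hold=0.0000 ⇒ V=0.0000 continue | (k=6,j=6): S=125.8838, (K−S)⁺=0.0000, hold=0.0000 ⇒ V=0.0000 continue  boundary S*=71.6300
step 5: (k=5,j=0): S=44.7747, (K−S)⁺=42.0453, hold=41.5208 ⇒ V=42.0453 exercise | (k=5,j=1): S=54.0328, (K−S)⁺=32.7872, hold=32.2627 ⇒ V=32.7872 exercise | (k=5,j=2): S=65.2052, (K−S)⁺=21.6148, hold=21.0902 ⇒ V=21.6148 exercise | (k=5,j=3): S=78.6878, (K−S)⁺=8.1322, hold=9.4239 ⇒ V=9.4239 continue | (k=5,j=4): S=94.9582, (K−S)⁺=0.0000, hold=1.9383 ⇒ V=1.9383 continue | (k=5,j=5): S=114.5928, (K−S)⁺=0.0000, hold=0.0000 ⇒ V=0.0000 continue  boundary S*=65.2052
step 4: (k=4,j=0): S=49.1864, (K−S)⁺=37.6336, hold=37.1091 ⇒ V=37.6336 exercise | (k=4,j=1): S=59.3567, (K−S)⁺=27.4633, hold=26.9387 ⇒ V=27.4633 exercise | (k=4,j=2): S=71.6300, (K−S)⁺=15.1900, hold=15.3187 ⇒ V=15.3187 continue | (k=4,j=3): S=86.4410, (K−S)⁺=0.3790, hold=5.5812 ⇒ V=5.5812 continue | (k=4,j=4): S=104.3145, (K−S)⁺=0.0000, hold=0.9463 ⇒ V=0.9463 continue  boundary S*=59.3567
step 3: (k=3,j=0): S=54.0328, (K−S)⁺=32.7872, hold=32.2627 ⇒ V=32.7872 exercise | (k=3,j=1): S=65.2052, (K−S)⁺=21.6148, hold=21.1553 ⇒ V=21.6148 exercise | (k=3,j=2): S=78.6878, (K−S)⁺=8.1322, hold=10.3015 ⇒ V=10.3015 continue | (k=3,j=3): S=94.9582, (K−S)⁺=0.0000, hold=3.2034 ⇒ V=3.2034 continue  boundary S*=65.2052
step 2: (k=2,j=0): S=59.3567, (K−S)⁺=27.4633, hold=26.9387 ⇒ V=27.4633 exercise | (k=2,j=1): S=71.6300, (K−S)⁺=15.1900, hold=15.7626 ⇒ V=15.7626 continue | (k=2,j=2): S=86.4410, (K−S)⁺=0.3790, hold=6.6495 ⇒ V=6.6495 continue  boundary S*=59.3567
step 1: (k=1,j=0): S=65.2052, (K−S)⁺=21.6148, hold=21.3798 ⇒ V=21.6148 exercise | (k=1,j=1): S=78.6878, (K−S)⁺=8.1322, hold=11.0585 ⇒ V=11.0585 continue  boundary S*=65.2052
step 0: (k=0,j=0): S=71.6300, (K−S)⁺=15.1900, hold=16.1454 ⇒ V=16.1454 continue  boundary S*=-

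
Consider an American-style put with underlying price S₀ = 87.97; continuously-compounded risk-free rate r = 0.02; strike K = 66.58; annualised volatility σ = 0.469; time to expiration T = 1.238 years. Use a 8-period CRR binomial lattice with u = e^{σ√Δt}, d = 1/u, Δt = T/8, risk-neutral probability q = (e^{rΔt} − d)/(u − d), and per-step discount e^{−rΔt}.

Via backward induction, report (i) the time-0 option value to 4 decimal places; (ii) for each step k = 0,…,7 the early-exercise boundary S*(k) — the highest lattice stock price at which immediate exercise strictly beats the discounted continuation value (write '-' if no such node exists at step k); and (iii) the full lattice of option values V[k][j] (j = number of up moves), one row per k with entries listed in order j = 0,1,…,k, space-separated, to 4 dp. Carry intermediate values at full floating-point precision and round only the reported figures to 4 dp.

price = 7.0263
boundary = - - - - - 34.9708 42.0563 50.5775
tree:
7.0263
10.0759 3.5273
14.0970 5.4677 1.2945
19.1527 8.3126 2.1963 0.2546
25.1247 12.3366 3.6892 0.4749 0.0000
31.6092 17.7529 6.1211 0.8861 0.0000 0.0000
37.5010 24.5237 9.9988 1.6532 0.0000 0.0000 0.0000
42.4001 31.6092 16.0025 3.0845 0.0000 0.0000 0.0000 0.0000
46.4739 37.5010 24.5237 5.7549 0.0000 0.0000 0.0000 0.0000 0.0000

Δt=0.15475, u=1.20261, d=0.83152, q=0.46236, disc=e^(-rΔt)=0.99691
k=8 terminal: V=max(K-S,0) → 46.4739 37.5010 24.5237 5.7549 0.0000 0.0000 0.0000 0.0000 0.0000
k=7: j=0 S=24.1799 intr=42.4001 cont=42.1944 V=42.4001[EX]; j=1 S=34.9708 intr=31.6092 cont=31.4035 V=31.6092[EX]; j=2 S=50.5775 intr=16.0025 cont=15.7968 V=16.0025[EX]; j=3 S=73.1491 intr=0.0000 cont=3.0845 V=3.0845[hold]; j=4 S=105.7938 intr=0.0000 cont=0.0000 V=0.0000[hold]; j=5 S=153.0073 intr=0.0000 cont=0.0000 V=0.0000[hold]; j=6 S=221.2910 intr=0.0000 cont=0.0000 V=0.0000[hold]; j=7 S=320.0482 intr=0.0000 cont=0.0000 V=0.0000[hold]  S*(7)=50.5775
k=6: j=0 S=29.0790 intr=37.5010 cont=37.2952 V=37.5010[EX]; j=1 S=42.0563 intr=24.5237 cont=24.3179 V=24.5237[EX]; j=2 S=60.8251 intr=5.7549 cont=9.9988 V=9.9988[hold]; j=3 S=87.9700 intr=0.0000 cont=1.6532 V=1.6532[hold]; j=4 S=127.2290 intr=0.0000 cont=0.0000 V=0.0000[hold]; j=5 S=184.0085 intr=0.0000 cont=0.0000 V=0.0000[hold]; j=6 S=266.1273 intr=0.0000 cont=0.0000 V=0.0000[hold]  S*(6)=42.0563
k=5: j=0 S=34.9708 intr=31.6092 cont=31.4035 V=31.6092[EX]; j=1 S=50.5775 intr=16.0025 cont=17.7529 V=17.7529[hold]; j=2 S=73.1491 intr=0.0000 cont=6.1211 V=6.1211[hold]; j=3 S=105.7938 intr=0.0000 cont=0.8861 V=0.8861[hold]; j=4 S=153.0073 intr=0.0000 cont=0.0000 V=0.0000[hold]; j=5 S=221.2910 intr=0.0000 cont=0.0000 V=0.0000[hold]  S*(5)=34.9708
k=4: j=0 S=42.0563 intr=24.5237 cont=25.1247 V=25.1247[hold]; j=1 S=60.8251 intr=5.7549 cont=12.3366 V=12.3366[hold]; j=2 S=87.9700 intr=0.0000 cont=3.6892 V=3.6892[hold]; j=3 S=127.2290 intr=0.0000 cont=0.4749 V=0.4749[hold]; j=4 S=184.0085 intr=0.0000 cont=0.0000 V=0.0000[hold]  S*(4)=-
k=3: j=0 S=50.5775 intr=16.0025 cont=19.1527 V=19.1527[hold]; j=1 S=73.1491 intr=0.0000 cont=8.3126 V=8.3126[hold]; j=2 S=105.7938 intr=0.0000 cont=2.1963 V=2.1963[hold]; j=3 S=153.0073 intr=0.0000 cont=0.2546 V=0.2546[hold]  S*(3)=-
k=2: j=0 S=60.8251 intr=5.7549 cont=14.0970 V=14.0970[hold]; j=1 S=87.9700 intr=0.0000 cont=5.4677 V=5.4677[hold]; j=2 S=127.2290 intr=0.0000 cont=1.2945 V=1.2945[hold]  S*(2)=-
k=1: j=0 S=73.1491 intr=0.0000 cont=10.0759 V=10.0759[hold]; j=1 S=105.7938 intr=0.0000 cont=3.5273 V=3.5273[hold]  S*(1)=-
k=0: j=0 S=87.9700 intr=0.0000 cont=7.0263 V=7.0263[hold]  S*(0)=-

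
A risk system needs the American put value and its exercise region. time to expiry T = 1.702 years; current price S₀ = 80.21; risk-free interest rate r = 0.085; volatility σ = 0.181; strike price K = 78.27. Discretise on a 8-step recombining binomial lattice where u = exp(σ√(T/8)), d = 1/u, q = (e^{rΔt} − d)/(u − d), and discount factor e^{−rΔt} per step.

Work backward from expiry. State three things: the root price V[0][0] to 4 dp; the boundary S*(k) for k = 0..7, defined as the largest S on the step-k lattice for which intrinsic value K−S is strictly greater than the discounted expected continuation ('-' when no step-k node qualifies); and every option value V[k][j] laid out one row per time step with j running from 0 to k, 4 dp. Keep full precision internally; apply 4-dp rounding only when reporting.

Δt=0.21275, u=1.08707, d=0.91990, q=0.58830, disc=e^(-rΔt)=0.98208
k=8 terminal: V=max(K-S,0) → 37.1391 29.6647 20.8321 10.3944 0.0000 0.0000 0.0000 0.0000 0.0000
k=7: j=0 S=44.7122 intr=33.5578 cont=32.1551 V=33.5578[EX]; j=1 S=52.8374 intr=25.4326 cont=24.0299 V=25.4326[EX]; j=2 S=62.4390 intr=15.8310 cont=14.4283 V=15.8310[EX]; j=3 S=73.7855 intr=4.4845 cont=4.2027 V=4.4845[EX]; j=4 S=87.1939 intr=0.0000 cont=0.0000 V=0.0000[hold]; j=5 S=103.0388 intr=0.0000 cont=0.0000 V=0.0000[hold]; j=6 S=121.7632 intr=0.0000 cont=0.0000 V=0.0000[hold]; j=7 S=143.8901 intr=0.0000 cont=0.0000 V=0.0000[hold]  S*(7)=73.7855
k=6: j=0 S=48.6053 intr=29.6647 cont=28.2620 V=29.6647[EX]; j=1 S=57.4379 intr=20.8321 cont=19.4294 V=20.8321[EX]; j=2 S=67.8756 intr=10.3944 cont=8.9917 V=10.3944[EX]; j=3 S=80.2100 intr=0.0000 cont=1.8132 V=1.8132[hold]; j=4 S=94.7858 intr=0.0000 cont=0.0000 V=0.0000[hold]; j=5 S=112.0104 intr=0.0000 cont=0.0000 V=0.0000[hold]; j=6 S=132.3651 intr=0.0000 cont=0.0000 V=0.0000[hold]  S*(6)=67.8756
k=5: j=0 S=52.8374 intr=25.4326 cont=24.0299 V=25.4326[EX]; j=1 S=62.4390 intr=15.8310 cont=14.4283 V=15.8310[EX]; j=2 S=73.7855 intr=4.4845 cont=5.2502 V=5.2502[hold]; j=3 S=87.1939 intr=0.0000 cont=0.7331 V=0.7331[hold]; j=4 S=103.0388 intr=0.0000 cont=0.0000 V=0.0000[hold]; j=5 S=121.7632 intr=0.0000 cont=0.0000 V=0.0000[hold]  S*(5)=62.4390
k=4: j=0 S=57.4379 intr=20.8321 cont=19.4294 V=20.8321[EX]; j=1 S=67.8756 intr=10.3944 cont=9.4341 V=10.3944[EX]; j=2 S=80.2100 intr=0.0000 cont=2.5463 V=2.5463[hold]; j=3 S=94.7858 intr=0.0000 cont=0.2964 V=0.2964[hold]; j=4 S=112.0104 intr=0.0000 cont=0.0000 V=0.0000[hold]  S*(4)=67.8756
k=3: j=0 S=62.4390 intr=15.8310 cont=14.4283 V=15.8310[EX]; j=1 S=73.7855 intr=4.4845 cont=5.6738 V=5.6738[hold]; j=2 S=87.1939 intr=0.0000 cont=1.2008 V=1.2008[hold]; j=3 S=103.0388 intr=0.0000 cont=0.1198 V=0.1198[hold]  S*(3)=62.4390
k=2: j=0 S=67.8756 intr=10.3944 cont=9.6789 V=10.3944[EX]; j=1 S=80.2100 intr=0.0000 cont=2.9878 V=2.9878[hold]; j=2 S=94.7858 intr=0.0000 cont=0.5547 V=0.5547[hold]  S*(2)=67.8756
k=1: j=0 S=73.7855 intr=4.4845 cont=5.9289 V=5.9289[hold]; j=1 S=87.1939 intr=0.0000 cont=1.5285 V=1.5285[hold]  S*(1)=-
k=0: j=0 S=80.2100 intr=0.0000 cont=3.2803 V=3.2803[hold]  S*(0)=-

price = 3.2803
boundary = - - 67.8756 62.4390 67.8756 62.4390 67.8756 73.7855
tree:
3.2803
5.9289 1.5285
10.3944 2.9878 0.5547
15.8310 5.6738 1.2008 0.1198
20.8321 10.3944 2.5463 0.2964 0.0000
25.4326 15.8310 5.2502 0.7331 0.0000 0.0000
29.6647 20.8321 10.3944 1.8132 0.0000 0.0000 0.0000
33.5578 25.4326 15.8310 4.4845 0.0000 0.0000 0.0000 0.0000
37.1391 29.6647 20.8321 10.3944 0.0000 0.0000 0.0000 0.0000 0.0000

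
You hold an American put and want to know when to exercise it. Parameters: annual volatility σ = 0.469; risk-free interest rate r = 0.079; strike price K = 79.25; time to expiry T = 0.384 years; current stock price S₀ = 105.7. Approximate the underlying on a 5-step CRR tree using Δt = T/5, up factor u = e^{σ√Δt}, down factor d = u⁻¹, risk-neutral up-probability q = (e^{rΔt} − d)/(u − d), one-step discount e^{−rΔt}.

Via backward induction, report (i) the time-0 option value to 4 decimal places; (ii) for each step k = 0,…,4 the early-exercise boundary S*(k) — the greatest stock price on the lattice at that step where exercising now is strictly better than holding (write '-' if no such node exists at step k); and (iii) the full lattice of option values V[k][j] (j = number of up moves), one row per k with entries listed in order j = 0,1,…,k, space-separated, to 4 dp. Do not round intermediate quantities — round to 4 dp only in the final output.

Δt=0.07680, u=1.13880, d=0.87812, q=0.49090, disc=e^(-rΔt)=0.99395
k=5 terminal: V=max(K-S,0) → 24.0623 7.6793 0.0000 0.0000 0.0000 0.0000
k=4: j=0 S=62.8476 intr=16.4024 cont=15.9230 V=16.4024[EX]; j=1 S=81.5045 intr=0.0000 cont=3.8859 V=3.8859[hold]; j=2 S=105.7000 intr=0.0000 cont=0.0000 V=0.0000[hold]; j=3 S=137.0781 intr=0.0000 cont=0.0000 V=0.0000[hold]; j=4 S=177.7712 intr=0.0000 cont=0.0000 V=0.0000[hold]  S*(4)=62.8476
k=3: j=0 S=71.5707 intr=7.6793 cont=10.1960 V=10.1960[hold]; j=1 S=92.8172 intr=0.0000 cont=1.9664 V=1.9664[hold]; j=2 S=120.3709 intr=0.0000 cont=0.0000 V=0.0000[hold]; j=3 S=156.1043 intr=0.0000 cont=0.0000 V=0.0000[hold]  S*(3)=-
k=2: j=0 S=81.5045 intr=0.0000 cont=6.1189 V=6.1189[hold]; j=1 S=105.7000 intr=0.0000 cont=0.9950 V=0.9950[hold]; j=2 S=137.0781 intr=0.0000 cont=0.0000 V=0.0000[hold]  S*(2)=-
k=1: j=0 S=92.8172 intr=0.0000 cont=3.5818 V=3.5818[hold]; j=1 S=120.3709 intr=0.0000 cont=0.5035 V=0.5035[hold]  S*(1)=-
k=0: j=0 S=105.7000 intr=0.0000 cont=2.0581 V=2.0581[hold]  S*(0)=-

price = 2.0581
boundary = - - - - 62.8476
tree:
2.0581
3.5818 0.5035
6.1189 0.9950 0.0000
10.1960 1.9664 0.0000 0.0000
16.4024 3.8859 0.0000 0.0000 0.0000
24.0623 7.6793 0.0000 0.0000 0.0000 0.0000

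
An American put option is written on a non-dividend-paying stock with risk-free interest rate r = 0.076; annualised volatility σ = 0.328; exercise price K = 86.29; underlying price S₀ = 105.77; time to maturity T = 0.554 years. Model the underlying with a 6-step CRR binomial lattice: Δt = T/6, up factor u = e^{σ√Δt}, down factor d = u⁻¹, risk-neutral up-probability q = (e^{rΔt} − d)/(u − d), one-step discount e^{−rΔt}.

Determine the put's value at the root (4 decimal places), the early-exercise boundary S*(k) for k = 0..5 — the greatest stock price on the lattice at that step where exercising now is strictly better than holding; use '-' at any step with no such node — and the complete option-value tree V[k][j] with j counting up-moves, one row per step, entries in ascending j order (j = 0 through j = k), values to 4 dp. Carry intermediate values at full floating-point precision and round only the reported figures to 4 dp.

Δt=0.09233  u=1.10480  d=0.90514  q=0.51037  discount=0.99301
step 6 (expiry): payoffs max(K−S,0) = 28.1262 15.2959 0.0000 0.0000 0.0000 0.0000 0.0000
step 5: (k=5,j=0): S=64.2595, (K−S)⁺=22.0305, hold=21.4271 ⇒ V=22.0305 exercise | (k=5,j=1): S=78.4346, (K−S)⁺=7.8554, hold=7.4369 ⇒ V=7.8554 exercise | (k=5,j=2): S=95.7365, (K−S)⁺=0.0000, hold=0.0000 ⇒ V=0.0000 continue | (k=5,j=3): S=116.8551, (K−S)⁺=0.0000, hold=0.0000 ⇒ V=0.0000 continue | (k=5,j=4): S=142.6322, (K−S)⁺=0.0000, hold=0.0000 ⇒ V=0.0000 continue | (k=5,j=5): S=174.0955, (K−S)⁺=0.0000, hold=0.0000 ⇒ V=0.0000 continue  boundary S*=78.4346
step 4: (k=4,j=0): S=70.9941, (K−S)⁺=15.2959, hold=14.6925 ⇒ V=15.2959 exercise | (k=4,j=1): S=86.6548, (K−S)⁺=0.0000, hold=3.8193 ⇒ V=3.8193 continue | (k=4,j=2): S=105.7700, (K−S)⁺=0.0000, hold=0.0000 ⇒ V=0.0000 continue | (k=4,j=3): S=129.1019, (K−S)⁺=0.0000, hold=0.0000 ⇒ V=0.0000 continue | (k=4,j=4): S=157.5805, (K−S)⁺=0.0000, hold=0.0000 ⇒ V=0.0000 continue  boundary S*=70.9941
step 3: (k=3,j=0): S=78.4346, (K−S)⁺=7.8554, hold=9.3726 ⇒ V=9.3726 continue | (k=3,j=1): S=95.7365, (K−S)⁺=0.0000, hold=1.8570 ⇒ V=1.8570 continue | (k=3,j=2): S=116.8551, (K−S)⁺=0.0000, hold=0.0000 ⇒ V=0.0000 continue | (k=3,j=3): S=142.6322, (K−S)⁺=0.0000, hold=0.0000 ⇒ V=0.0000 continue  boundary S*=-
step 2: (k=2,j=0): S=86.6548, (K−S)⁺=0.0000, hold=5.4981 ⇒ V=5.4981 continue | (k=2,j=1): S=105.7700, (K−S)⁺=0.0000, hold=0.9029 ⇒ V=0.9029 continue | (k=2,j=2): S=129.1019, (K−S)⁺=0.0000, hold=0.0000 ⇒ V=0.0000 continue  boundary S*=-
step 1: (k=1,j=0): S=95.7365, (K−S)⁺=0.0000, hold=3.1308 ⇒ V=3.1308 continue | (k=1,j=1): S=116.8551, (K−S)⁺=0.0000, hold=0.4390 ⇒ V=0.4390 continue  boundary S*=-
step 0: (k=0,j=0): S=105.7700, (K−S)⁺=0.0000, hold=1.7447 ⇒ V=1.7447 continue  boundary S*=-

price = 1.7447
boundary = - - - - 70.9941 78.4346
tree:
1.7447
3.1308 0.4390
5.4981 0.9029 0.0000
9.3726 1.8570 0.0000 0.0000
15.2959 3.8193 0.0000 0.0000 0.0000
22.0305 7.8554 0.0000 0.0000 0.0000 0.0000
28.1262 15.2959 0.0000 0.0000 0.0000 0.0000 0.0000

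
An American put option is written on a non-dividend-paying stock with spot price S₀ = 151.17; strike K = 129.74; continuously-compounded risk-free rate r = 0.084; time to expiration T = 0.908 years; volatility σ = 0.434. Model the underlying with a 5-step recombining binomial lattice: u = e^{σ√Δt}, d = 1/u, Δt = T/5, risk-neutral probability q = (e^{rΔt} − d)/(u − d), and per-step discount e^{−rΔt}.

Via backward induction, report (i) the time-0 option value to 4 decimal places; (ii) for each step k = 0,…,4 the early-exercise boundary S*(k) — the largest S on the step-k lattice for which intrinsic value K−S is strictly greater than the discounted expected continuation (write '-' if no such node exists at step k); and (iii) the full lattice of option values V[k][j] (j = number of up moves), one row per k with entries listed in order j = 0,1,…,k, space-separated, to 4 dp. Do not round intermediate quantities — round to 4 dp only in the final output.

price = 10.5449
boundary = - - - 86.7963 104.4293
tree:
10.5449
17.4378 3.8462
27.9705 7.2429 0.5032
42.9437 13.5760 1.0122 0.0000
57.5994 25.3107 2.0360 0.0000 0.0000
69.7805 42.9437 4.0953 0.0000 0.0000 0.0000

params: Δt=0.18160 u=1.20315 d=0.83115 q=0.49521 e^(-rΔt)=0.98486
t_5 payoffs: 69.7805 42.9437 4.0953 0.0000 0.0000 0.0000
t_4: node(4,0) S=72.1406 payoff=57.5994 vs cont=55.6354 → 57.5994 [stop]  node(4,1) S=104.4293 payoff=25.3107 vs cont=23.3466 → 25.3107 [stop]  node(4,2) S=151.1700 payoff=0.0000 vs cont=2.0360 → 2.0360 [wait]  node(4,3) S=218.8309 payoff=0.0000 vs cont=0.0000 → 0.0000 [wait]  node(4,4) S=316.7756 payoff=0.0000 vs cont=0.0000 → 0.0000 [wait]  ⇒ S*(4)=104.4293
t_3: node(3,0) S=86.7963 payoff=42.9437 vs cont=40.9796 → 42.9437 [stop]  node(3,1) S=125.6447 payoff=4.0953 vs cont=13.5760 → 13.5760 [wait]  node(3,2) S=181.8809 payoff=0.0000 vs cont=1.0122 → 1.0122 [wait]  node(3,3) S=263.2875 payoff=0.0000 vs cont=0.0000 → 0.0000 [wait]  ⇒ S*(3)=86.7963
t_2: node(2,0) S=104.4293 payoff=25.3107 vs cont=27.9705 → 27.9705 [wait]  node(2,1) S=151.1700 payoff=0.0000 vs cont=7.2429 → 7.2429 [wait]  node(2,2) S=218.8309 payoff=0.0000 vs cont=0.5032 → 0.5032 [wait]  ⇒ S*(2)=-
t_1: node(1,0) S=125.6447 payoff=4.0953 vs cont=17.4378 → 17.4378 [wait]  node(1,1) S=181.8809 payoff=0.0000 vs cont=3.8462 → 3.8462 [wait]  ⇒ S*(1)=-
t_0: node(0,0) S=151.1700 payoff=0.0000 vs cont=10.5449 → 10.5449 [wait]  ⇒ S*(0)=-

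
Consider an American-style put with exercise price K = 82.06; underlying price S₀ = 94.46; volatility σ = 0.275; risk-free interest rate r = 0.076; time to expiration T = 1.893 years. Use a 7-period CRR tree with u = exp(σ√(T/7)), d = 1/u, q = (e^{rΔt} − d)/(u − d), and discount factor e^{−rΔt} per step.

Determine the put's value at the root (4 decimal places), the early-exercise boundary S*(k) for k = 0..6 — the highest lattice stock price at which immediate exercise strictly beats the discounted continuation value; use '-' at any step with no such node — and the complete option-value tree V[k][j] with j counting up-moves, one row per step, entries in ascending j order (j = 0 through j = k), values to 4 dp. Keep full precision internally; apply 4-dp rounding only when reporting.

Δt=0.27043  u=1.15374  d=0.86675  q=0.53666  discount=0.97966
step 7 (expiry): payoffs max(K−S,0) = 47.3467 35.8527 20.5528 0.1870 0.0000 0.0000 0.0000 0.0000
step 6: (k=6,j=0): S=40.0501, (K−S)⁺=42.0099, hold=40.3406 ⇒ V=42.0099 exercise | (k=6,j=1): S=53.3112, (K−S)⁺=28.7488, hold=27.0795 ⇒ V=28.7488 exercise | (k=6,j=2): S=70.9632, (K−S)⁺=11.0968, hold=9.4275 ⇒ V=11.0968 exercise | (k=6,j=3): S=94.4600, (K−S)⁺=0.0000, hold=0.0849 ⇒ V=0.0849 continue | (k=6,j=4): S=125.7369, (K−S)⁺=0.0000, hold=0.0000 ⇒ V=0.0000 continue | (k=6,j=5): S=167.3700, (K−S)⁺=0.0000, hold=0.0000 ⇒ V=0.0000 continue | (k=6,j=6): S=222.7883, (K−S)⁺=0.0000, hold=0.0000 ⇒ V=0.0000 continue  boundary S*=70.9632
step 5: (k=5,j=0): S=46.2073, (K−S)⁺=35.8527, hold=34.1833 ⇒ V=35.8527 exercise | (k=5,j=1): S=61.5072, (K−S)⁺=20.5528, hold=18.8835 ⇒ V=20.5528 exercise | (k=5,j=2): S=81.8730, (K−S)⁺=0.1870, hold=5.0816 ⇒ V=5.0816 continue | (k=5,j=3): S=108.9821, (K−S)⁺=0.0000, hold=0.0385 ⇒ V=0.0385 continue | (k=5,j=4): S=145.0675, (K−S)⁺=0.0000, hold=0.0000 ⇒ V=0.0000 continue | (k=5,j=5): S=193.1012, (K−S)⁺=0.0000, hold=0.0000 ⇒ V=0.0000 continue  boundary S*=61.5072
step 4: (k=4,j=0): S=53.3112, (K−S)⁺=28.7488, hold=27.0795 ⇒ V=28.7488 exercise | (k=4,j=1): S=70.9632, (K−S)⁺=11.0968, hold=12.0008 ⇒ V=12.0008 continue | (k=4,j=2): S=94.4600, (K−S)⁺=0.0000, hold=2.3268 ⇒ V=2.3268 continue | (k=4,j=3): S=125.7369, (K−S)⁺=0.0000, hold=0.0175 ⇒ V=0.0175 continue | (k=4,j=4): S=167.3700, (K−S)⁺=0.0000, hold=0.0000 ⇒ V=0.0000 continue  boundary S*=53.3112
step 3: (k=3,j=0): S=61.5072, (K−S)⁺=20.5528, hold=19.3588 ⇒ V=20.5528 exercise | (k=3,j=1): S=81.8730, (K−S)⁺=0.1870, hold=6.6706 ⇒ V=6.6706 continue | (k=3,j=2): S=108.9821, (K−S)⁺=0.0000, hold=1.0654 ⇒ V=1.0654 continue | (k=3,j=3): S=145.0675, (K−S)⁺=0.0000, hold=0.0079 ⇒ V=0.0079 continue  boundary S*=61.5072
step 2: (k=2,j=0): S=70.9632, (K−S)⁺=11.0968, hold=12.8362 ⇒ V=12.8362 continue | (k=2,j=1): S=94.4600, (K−S)⁺=0.0000, hold=3.5880 ⇒ V=3.5880 continue | (k=2,j=2): S=125.7369, (K−S)⁺=0.0000, hold=0.4878 ⇒ V=0.4878 continue  boundary S*=-
step 1: (k=1,j=0): S=81.8730, (K−S)⁺=0.1870, hold=7.7129 ⇒ V=7.7129 continue | (k=1,j=1): S=108.9821, (K−S)⁺=0.0000, hold=1.8851 ⇒ V=1.8851 continue  boundary S*=-
step 0: (k=0,j=0): S=94.4600, (K−S)⁺=0.0000, hold=4.4920 ⇒ V=4.4920 continue  boundary S*=-

price = 4.4920
boundary = - - - 61.5072 53.3112 61.5072 70.9632
tree:
4.4920
7.7129 1.8851
12.8362 3.5880 0.4878
20.5528 6.6706 1.0654 0.0079
28.7488 12.0008 2.3268 0.0175 0.0000
35.8527 20.5528 5.0816 0.0385 0.0000 0.0000
42.0099 28.7488 11.0968 0.0849 0.0000 0.0000 0.0000
47.3467 35.8527 20.5528 0.1870 0.0000 0.0000 0.0000 0.0000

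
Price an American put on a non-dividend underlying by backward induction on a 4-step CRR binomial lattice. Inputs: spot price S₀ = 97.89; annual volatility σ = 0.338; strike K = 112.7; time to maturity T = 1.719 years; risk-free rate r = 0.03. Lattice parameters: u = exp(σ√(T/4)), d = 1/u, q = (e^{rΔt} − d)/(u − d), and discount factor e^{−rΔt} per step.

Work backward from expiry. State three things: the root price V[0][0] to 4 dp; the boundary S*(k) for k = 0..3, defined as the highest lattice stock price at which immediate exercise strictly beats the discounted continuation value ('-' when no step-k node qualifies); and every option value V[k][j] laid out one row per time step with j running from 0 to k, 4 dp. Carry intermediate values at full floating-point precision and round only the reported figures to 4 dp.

Δt=0.42975  u=1.24804  d=0.80125  q=0.47387  discount=0.98719
step 4 (expiry): payoffs max(K−S,0) = 72.3522 49.8538 14.8100 0.0000 0.0000
step 3: (k=3,j=0): S=50.3558, (K−S)⁺=62.3442, hold=60.9006 ⇒ V=62.3442 exercise | (k=3,j=1): S=78.4348, (K−S)⁺=34.2652, hold=32.8216 ⇒ V=34.2652 exercise | (k=3,j=2): S=122.1710, (K−S)⁺=0.0000, hold=7.6921 ⇒ V=7.6921 continue | (k=3,j=3): S=190.2950, (K−S)⁺=0.0000, hold=0.0000 ⇒ V=0.0000 continue  boundary S*=78.4348
step 2: (k=2,j=0): S=62.8462, (K−S)⁺=49.8538, hold=48.4101 ⇒ V=49.8538 exercise | (k=2,j=1): S=97.8900, (K−S)⁺=14.8100, hold=21.3953 ⇒ V=21.3953 continue | (k=2,j=2): S=152.4747, (K−S)⁺=0.0000, hold=3.9952 ⇒ V=3.9952 continue  boundary S*=62.8462
step 1: (k=1,j=0): S=78.4348, (K−S)⁺=34.2652, hold=35.9022 ⇒ V=35.9022 continue | (k=1,j=1): S=122.1710, (K−S)⁺=0.0000, hold=12.9814 ⇒ V=12.9814 continue  boundary S*=-
step 0: (k=0,j=0): S=97.8900, (K−S)⁺=14.8100, hold=24.7199 ⇒ V=24.7199 continue  boundary S*=-

price = 24.7199
boundary = - - 62.8462 78.4348
tree:
24.7199
35.9022 12.9814
49.8538 21.3953 3.9952
62.3442 34.2652 7.6921 0.0000
72.3522 49.8538 14.8100 0.0000 0.0000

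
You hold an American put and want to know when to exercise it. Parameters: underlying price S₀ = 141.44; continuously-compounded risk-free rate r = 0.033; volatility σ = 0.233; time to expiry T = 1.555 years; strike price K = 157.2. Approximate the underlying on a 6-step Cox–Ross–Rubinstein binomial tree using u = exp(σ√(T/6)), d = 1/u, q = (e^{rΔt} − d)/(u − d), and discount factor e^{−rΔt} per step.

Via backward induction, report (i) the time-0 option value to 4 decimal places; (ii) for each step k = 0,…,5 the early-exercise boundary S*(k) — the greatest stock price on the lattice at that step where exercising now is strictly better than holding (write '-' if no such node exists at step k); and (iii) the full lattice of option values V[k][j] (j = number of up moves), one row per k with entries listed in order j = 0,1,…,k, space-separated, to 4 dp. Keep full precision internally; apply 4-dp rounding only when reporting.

price = 23.0624
boundary = - - 111.5689 99.0897 111.5689 125.6197
tree:
23.0624
33.0604 13.7123
45.6311 21.3730 6.4808
58.1103 32.0317 11.3503 1.8462
69.1936 45.6311 19.3246 3.7731 0.0000
79.0373 58.1103 31.5803 7.7113 0.0000 0.0000
87.7799 69.1936 45.6311 15.7600 0.0000 0.0000 0.0000

params: Δt=0.25917 u=1.12594 d=0.88815 q=0.50650 e^(-rΔt)=0.99148
t_6 payoffs: 87.7799 69.1936 45.6311 15.7600 0.0000 0.0000 0.0000
t_5: node(5,0) S=78.1627 payoff=79.0373 vs cont=77.6986 → 79.0373 [stop]  node(5,1) S=99.0897 payoff=58.1103 vs cont=56.7716 → 58.1103 [stop]  node(5,2) S=125.6197 payoff=31.5803 vs cont=30.2416 → 31.5803 [stop]  node(5,3) S=159.2527 payoff=0.0000 vs cont=7.7113 → 7.7113 [wait]  node(5,4) S=201.8905 payoff=0.0000 vs cont=0.0000 → 0.0000 [wait]  node(5,5) S=255.9440 payoff=0.0000 vs cont=0.0000 → 0.0000 [wait]  ⇒ S*(5)=125.6197
t_4: node(4,0) S=88.0064 payoff=69.1936 vs cont=67.8549 → 69.1936 [stop]  node(4,1) S=111.5689 payoff=45.6311 vs cont=44.2924 → 45.6311 [stop]  node(4,2) S=141.4400 payoff=15.7600 vs cont=19.3246 → 19.3246 [wait]  node(4,3) S=179.3087 payoff=0.0000 vs cont=3.7731 → 3.7731 [wait]  node(4,4) S=227.3162 payoff=0.0000 vs cont=0.0000 → 0.0000 [wait]  ⇒ S*(4)=111.5689
t_3: node(3,0) S=99.0897 payoff=58.1103 vs cont=56.7716 → 58.1103 [stop]  node(3,1) S=125.6197 payoff=31.5803 vs cont=32.0317 → 32.0317 [wait]  node(3,2) S=159.2527 payoff=0.0000 vs cont=11.3503 → 11.3503 [wait]  node(3,3) S=201.8905 payoff=0.0000 vs cont=1.8462 → 1.8462 [wait]  ⇒ S*(3)=99.0897
t_2: node(2,0) S=111.5689 payoff=45.6311 vs cont=44.5191 → 45.6311 [stop]  node(2,1) S=141.4400 payoff=15.7600 vs cont=21.3730 → 21.3730 [wait]  node(2,2) S=179.3087 payoff=0.0000 vs cont=6.4808 → 6.4808 [wait]  ⇒ S*(2)=111.5689
t_1: node(1,0) S=125.6197 payoff=31.5803 vs cont=33.0604 → 33.0604 [wait]  node(1,1) S=159.2527 payoff=0.0000 vs cont=13.7123 → 13.7123 [wait]  ⇒ S*(1)=-
t_0: node(0,0) S=141.4400 payoff=15.7600 vs cont=23.0624 → 23.0624 [wait]  ⇒ S*(0)=-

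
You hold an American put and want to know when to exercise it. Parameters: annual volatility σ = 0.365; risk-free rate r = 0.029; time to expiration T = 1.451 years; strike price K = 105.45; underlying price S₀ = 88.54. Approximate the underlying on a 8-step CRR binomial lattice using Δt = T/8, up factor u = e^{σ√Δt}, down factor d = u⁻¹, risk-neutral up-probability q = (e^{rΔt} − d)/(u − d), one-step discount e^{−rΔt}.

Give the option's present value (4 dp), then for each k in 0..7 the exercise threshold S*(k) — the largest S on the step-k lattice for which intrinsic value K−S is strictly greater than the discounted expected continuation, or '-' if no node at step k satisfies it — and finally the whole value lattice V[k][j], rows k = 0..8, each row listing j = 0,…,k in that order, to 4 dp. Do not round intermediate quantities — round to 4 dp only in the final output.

price = 24.7383
boundary = - - - 55.5406 64.8814 55.5406 64.8814 75.7931
tree:
24.7383
32.2815 16.7774
40.8199 23.3174 9.8237
49.9094 31.3484 14.8082 4.4911
57.9054 40.5686 21.6297 7.5255 1.2283
64.7503 49.9094 30.3695 12.3282 2.3661 0.0000
70.6097 57.9054 40.5686 19.5716 4.5575 0.0000 0.0000
75.6256 64.7503 49.9094 29.6569 8.7788 0.0000 0.0000 0.0000
79.9193 70.6097 57.9054 40.5686 16.9100 0.0000 0.0000 0.0000 0.0000

params: Δt=0.18138 u=1.16818 d=0.85603 q=0.47811 e^(-rΔt)=0.99475
t_8 payoffs: 79.9193 70.6097 57.9054 40.5686 16.9100 0.0000 0.0000 0.0000 0.0000
t_7: node(7,0) S=29.8244 payoff=75.6256 vs cont=75.0724 → 75.6256 [stop]  node(7,1) S=40.6997 payoff=64.7503 vs cont=64.1971 → 64.7503 [stop]  node(7,2) S=55.5406 payoff=49.9094 vs cont=49.3562 → 49.9094 [stop]  node(7,3) S=75.7931 payoff=29.6569 vs cont=29.1037 → 29.6569 [stop]  node(7,4) S=103.4306 payoff=2.0194 vs cont=8.7788 → 8.7788 [wait]  node(7,5) S=141.1460 payoff=0.0000 vs cont=0.0000 → 0.0000 [wait]  node(7,6) S=192.6140 payoff=0.0000 vs cont=0.0000 → 0.0000 [wait]  node(7,7) S=262.8495 payoff=0.0000 vs cont=0.0000 → 0.0000 [wait]  ⇒ S*(7)=75.7931
t_6: node(6,0) S=34.8403 payoff=70.6097 vs cont=70.0565 → 70.6097 [stop]  node(6,1) S=47.5446 payoff=57.9054 vs cont=57.3522 → 57.9054 [stop]  node(6,2) S=64.8814 payoff=40.5686 vs cont=40.0154 → 40.5686 [stop]  node(6,3) S=88.5400 payoff=16.9100 vs cont=19.5716 → 19.5716 [wait]  node(6,4) S=120.8256 payoff=0.0000 vs cont=4.5575 → 4.5575 [wait]  node(6,5) S=164.8839 payoff=0.0000 vs cont=0.0000 → 0.0000 [wait]  node(6,6) S=225.0077 payoff=0.0000 vs cont=0.0000 → 0.0000 [wait]  ⇒ S*(6)=64.8814
t_5: node(5,0) S=40.6997 payoff=64.7503 vs cont=64.1971 → 64.7503 [stop]  node(5,1) S=55.5406 payoff=49.9094 vs cont=49.3562 → 49.9094 [stop]  node(5,2) S=75.7931 payoff=29.6569 vs cont=30.3695 → 30.3695 [wait]  node(5,3) S=103.4306 payoff=2.0194 vs cont=12.3282 → 12.3282 [wait]  node(5,4) S=141.1460 payoff=0.0000 vs cont=2.3661 → 2.3661 [wait]  node(5,5) S=192.6140 payoff=0.0000 vs cont=0.0000 → 0.0000 [wait]  ⇒ S*(5)=55.5406
t_4: node(4,0) S=47.5446 payoff=57.9054 vs cont=57.3522 → 57.9054 [stop]  node(4,1) S=64.8814 payoff=40.5686 vs cont=40.3544 → 40.5686 [stop]  node(4,2) S=88.5400 payoff=16.9100 vs cont=21.6297 → 21.6297 [wait]  node(4,3) S=120.8256 payoff=0.0000 vs cont=7.5255 → 7.5255 [wait]  node(4,4) S=164.8839 payoff=0.0000 vs cont=1.2283 → 1.2283 [wait]  ⇒ S*(4)=64.8814
t_3: node(3,0) S=55.5406 payoff=49.9094 vs cont=49.3562 → 49.9094 [stop]  node(3,1) S=75.7931 payoff=29.6569 vs cont=31.3484 → 31.3484 [wait]  node(3,2) S=103.4306 payoff=2.0194 vs cont=14.8082 → 14.8082 [wait]  node(3,3) S=141.1460 payoff=0.0000 vs cont=4.4911 → 4.4911 [wait]  ⇒ S*(3)=55.5406
t_2: node(2,0) S=64.8814 payoff=40.5686 vs cont=40.8199 → 40.8199 [wait]  node(2,1) S=88.5400 payoff=16.9100 vs cont=23.3174 → 23.3174 [wait]  node(2,2) S=120.8256 payoff=0.0000 vs cont=9.8237 → 9.8237 [wait]  ⇒ S*(2)=-
t_1: node(1,0) S=75.7931 payoff=29.6569 vs cont=32.2815 → 32.2815 [wait]  node(1,1) S=103.4306 payoff=2.0194 vs cont=16.7774 → 16.7774 [wait]  ⇒ S*(1)=-
t_0: node(0,0) S=88.5400 payoff=16.9100 vs cont=24.7383 → 24.7383 [wait]  ⇒ S*(0)=-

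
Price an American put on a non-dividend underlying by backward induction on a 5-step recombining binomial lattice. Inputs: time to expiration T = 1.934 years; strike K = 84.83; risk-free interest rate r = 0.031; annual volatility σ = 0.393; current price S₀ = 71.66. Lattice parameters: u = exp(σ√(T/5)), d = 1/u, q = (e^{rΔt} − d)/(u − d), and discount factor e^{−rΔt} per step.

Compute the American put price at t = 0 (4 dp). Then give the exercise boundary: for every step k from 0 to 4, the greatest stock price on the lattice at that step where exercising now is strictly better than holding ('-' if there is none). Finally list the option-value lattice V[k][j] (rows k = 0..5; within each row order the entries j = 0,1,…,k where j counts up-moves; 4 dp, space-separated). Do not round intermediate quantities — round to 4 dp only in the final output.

price = 21.5601
boundary = - - 43.9518 56.1212 43.9518
tree:
21.5601
30.3268 11.9790
40.8782 18.9090 4.2735
50.4087 28.7088 8.0636 0.0000
57.8727 40.8782 15.2150 0.0000 0.0000
63.7181 50.4087 28.7088 0.0000 0.0000 0.0000

Δt=0.38680  u=1.27688  d=0.78316  q=0.46363  discount=0.98808
step 5 (expiry): payoffs max(K−S,0) = 63.7181 50.4087 28.7088 0.0000 0.0000 0.0000
step 4: (k=4,j=0): S=26.9573, (K−S)⁺=57.8727, hold=56.8616 ⇒ V=57.8727 exercise | (k=4,j=1): S=43.9518, (K−S)⁺=40.8782, hold=39.8671 ⇒ V=40.8782 exercise | (k=4,j=2): S=71.6600, (K−S)⁺=13.1700, hold=15.2150 ⇒ V=15.2150 continue | (k=4,j=3): S=116.8360, (K−S)⁺=0.0000, hold=0.0000 ⇒ V=0.0000 continue | (k=4,j=4): S=190.4921, (K−S)⁺=0.0000, hold=0.0000 ⇒ V=0.0000 continue  boundary S*=43.9518
step 3: (k=3,j=0): S=34.4213, (K−S)⁺=50.4087, hold=49.3976 ⇒ V=50.4087 exercise | (k=3,j=1): S=56.1212, (K−S)⁺=28.7088, hold=28.6345 ⇒ V=28.7088 exercise | (k=3,j=2): S=91.5012, (K−S)⁺=0.0000, hold=8.0636 ⇒ V=8.0636 continue | (k=3,j=3): S=149.1856, (K−S)⁺=0.0000, hold=0.0000 ⇒ V=0.0000 continue  boundary S*=56.1212
step 2: (k=2,j=0): S=43.9518, (K−S)⁺=40.8782, hold=39.8671 ⇒ V=40.8782 exercise | (k=2,j=1): S=71.6600, (K−S)⁺=13.1700, hold=18.9090 ⇒ V=18.9090 continue | (k=2,j=2): S=116.8360, (K−S)⁺=0.0000, hold=4.2735 ⇒ V=4.2735 continue  boundary S*=43.9518
step 1: (k=1,j=0): S=56.1212, (K−S)⁺=28.7088, hold=30.3268 ⇒ V=30.3268 continue | (k=1,j=1): S=91.5012, (K−S)⁺=0.0000, hold=11.9790 ⇒ V=11.9790 continue  boundary S*=-
step 0: (k=0,j=0): S=71.6600, (K−S)⁺=13.1700, hold=21.5601 ⇒ V=21.5601 continue  boundary S*=-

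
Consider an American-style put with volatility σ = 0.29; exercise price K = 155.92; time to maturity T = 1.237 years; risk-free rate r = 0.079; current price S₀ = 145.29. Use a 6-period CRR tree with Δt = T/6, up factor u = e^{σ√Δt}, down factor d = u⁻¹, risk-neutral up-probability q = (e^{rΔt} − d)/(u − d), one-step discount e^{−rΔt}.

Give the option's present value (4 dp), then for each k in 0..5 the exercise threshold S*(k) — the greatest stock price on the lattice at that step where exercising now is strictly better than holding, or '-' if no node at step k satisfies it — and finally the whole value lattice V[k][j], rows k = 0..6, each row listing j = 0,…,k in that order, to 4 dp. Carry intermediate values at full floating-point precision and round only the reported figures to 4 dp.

Δt=0.20617, u=1.14074, d=0.87662, q=0.52930, disc=e^(-rΔt)=0.98384
k=6 terminal: V=max(K-S,0) → 89.9847 70.1193 44.2688 10.6300 0.0000 0.0000 0.0000
k=5: j=0 S=75.2150 intr=80.7050 cont=78.1861 V=80.7050[EX]; j=1 S=97.8762 intr=58.0438 cont=55.5249 V=58.0438[EX]; j=2 S=127.3648 intr=28.5552 cont=26.0363 V=28.5552[EX]; j=3 S=165.7379 intr=0.0000 cont=4.9227 V=4.9227[hold]; j=4 S=215.6723 intr=0.0000 cont=0.0000 V=0.0000[hold]; j=5 S=280.6512 intr=0.0000 cont=0.0000 V=0.0000[hold]  S*(5)=127.3648
k=4: j=0 S=85.8007 intr=70.1193 cont=67.6004 V=70.1193[EX]; j=1 S=111.6512 intr=44.2688 cont=41.7499 V=44.2688[EX]; j=2 S=145.2900 intr=10.6300 cont=15.7873 V=15.7873[hold]; j=3 S=189.0637 intr=0.0000 cont=2.2797 V=2.2797[hold]; j=4 S=246.0258 intr=0.0000 cont=0.0000 V=0.0000[hold]  S*(4)=111.6512
k=3: j=0 S=97.8762 intr=58.0438 cont=55.5249 V=58.0438[EX]; j=1 S=127.3648 intr=28.5552 cont=28.7219 V=28.7219[hold]; j=2 S=165.7379 intr=0.0000 cont=8.4981 V=8.4981[hold]; j=3 S=215.6723 intr=0.0000 cont=1.0557 V=1.0557[hold]  S*(3)=97.8762
k=2: j=0 S=111.6512 intr=44.2688 cont=41.8367 V=44.2688[EX]; j=1 S=145.2900 intr=10.6300 cont=17.7264 V=17.7264[hold]; j=2 S=189.0637 intr=0.0000 cont=4.4852 V=4.4852[hold]  S*(2)=111.6512
k=1: j=0 S=127.3648 intr=28.5552 cont=29.7317 V=29.7317[hold]; j=1 S=165.7379 intr=0.0000 cont=10.5447 V=10.5447[hold]  S*(1)=-
k=0: j=0 S=145.2900 intr=10.6300 cont=19.2597 V=19.2597[hold]  S*(0)=-

price = 19.2597
boundary = - - 111.6512 97.8762 111.6512 127.3648
tree:
19.2597
29.7317 10.5447
44.2688 17.7264 4.4852
58.0438 28.7219 8.4981 1.0557
70.1193 44.2688 15.7873 2.2797 0.0000
80.7050 58.0438 28.5552 4.9227 0.0000 0.0000
89.9847 70.1193 44.2688 10.6300 0.0000 0.0000 0.0000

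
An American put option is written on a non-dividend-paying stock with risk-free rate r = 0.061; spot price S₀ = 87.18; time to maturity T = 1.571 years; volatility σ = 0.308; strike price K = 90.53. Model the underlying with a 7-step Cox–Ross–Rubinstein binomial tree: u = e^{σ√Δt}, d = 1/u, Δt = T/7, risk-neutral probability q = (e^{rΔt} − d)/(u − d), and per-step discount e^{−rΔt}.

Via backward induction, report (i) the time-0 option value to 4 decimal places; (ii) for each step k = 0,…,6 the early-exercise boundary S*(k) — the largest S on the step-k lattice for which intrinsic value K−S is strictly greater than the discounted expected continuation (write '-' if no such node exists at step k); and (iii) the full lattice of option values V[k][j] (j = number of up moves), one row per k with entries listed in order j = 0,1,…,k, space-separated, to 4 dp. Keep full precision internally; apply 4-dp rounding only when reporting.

params: Δt=0.22443 u=1.15709 d=0.86423 q=0.51065 e^(-rΔt)=0.98640
t_7 payoffs: 59.1367 48.4986 34.2556 15.1861 0.0000 0.0000 0.0000 0.0000
t_6: node(6,0) S=36.3250 payoff=54.2050 vs cont=52.9741 → 54.2050 [stop]  node(6,1) S=48.6343 payoff=41.8957 vs cont=40.6648 → 41.8957 [stop]  node(6,2) S=65.1148 payoff=25.4152 vs cont=24.1843 → 25.4152 [stop]  node(6,3) S=87.1800 payoff=3.3500 vs cont=7.3302 → 7.3302 [wait]  node(6,4) S=116.7224 payoff=0.0000 vs cont=0.0000 → 0.0000 [wait]  node(6,5) S=156.2756 payoff=0.0000 vs cont=0.0000 → 0.0000 [wait]  node(6,6) S=209.2322 payoff=0.0000 vs cont=0.0000 → 0.0000 [wait]  ⇒ S*(6)=65.1148
t_5: node(5,0) S=42.0314 payoff=48.4986 vs cont=47.2677 → 48.4986 [stop]  node(5,1) S=56.2744 payoff=34.2556 vs cont=33.0247 → 34.2556 [stop]  node(5,2) S=75.3439 payoff=15.1861 vs cont=15.9600 → 15.9600 [wait]  node(5,3) S=100.8754 payoff=0.0000 vs cont=3.5382 → 3.5382 [wait]  node(5,4) S=135.0587 payoff=0.0000 vs cont=0.0000 → 0.0000 [wait]  node(5,5) S=180.8256 payoff=0.0000 vs cont=0.0000 → 0.0000 [wait]  ⇒ S*(5)=56.2744
t_4: node(4,0) S=48.6343 payoff=41.8957 vs cont=40.6648 → 41.8957 [stop]  node(4,1) S=65.1148 payoff=25.4152 vs cont=24.5741 → 25.4152 [stop]  node(4,2) S=87.1800 payoff=3.3500 vs cont=9.4860 → 9.4860 [wait]  node(4,3) S=116.7224 payoff=0.0000 vs cont=1.7079 → 1.7079 [wait]  node(4,4) S=156.2756 payoff=0.0000 vs cont=0.0000 → 0.0000 [wait]  ⇒ S*(4)=65.1148
t_3: node(3,0) S=56.2744 payoff=34.2556 vs cont=33.0247 → 34.2556 [stop]  node(3,1) S=75.3439 payoff=15.1861 vs cont=17.0459 → 17.0459 [wait]  node(3,2) S=100.8754 payoff=0.0000 vs cont=5.4391 → 5.4391 [wait]  node(3,3) S=135.0587 payoff=0.0000 vs cont=0.8244 → 0.8244 [wait]  ⇒ S*(3)=56.2744
t_2: node(2,0) S=65.1148 payoff=25.4152 vs cont=25.1211 → 25.4152 [stop]  node(2,1) S=87.1800 payoff=3.3500 vs cont=10.9677 → 10.9677 [wait]  node(2,2) S=116.7224 payoff=0.0000 vs cont=3.0407 → 3.0407 [wait]  ⇒ S*(2)=65.1148
t_1: node(1,0) S=75.3439 payoff=15.1861 vs cont=17.7923 → 17.7923 [wait]  node(1,1) S=100.8754 payoff=0.0000 vs cont=6.8256 → 6.8256 [wait]  ⇒ S*(1)=-
t_0: node(0,0) S=87.1800 payoff=3.3500 vs cont=12.0263 → 12.0263 [wait]  ⇒ S*(0)=-

price = 12.0263
boundary = - - 65.1148 56.2744 65.1148 56.2744 65.1148
tree:
12.0263
17.7923 6.8256
25.4152 10.9677 3.0407
34.2556 17.0459 5.4391 0.8244
41.8957 25.4152 9.4860 1.7079 0.0000
48.4986 34.2556 15.9600 3.5382 0.0000 0.0000
54.2050 41.8957 25.4152 7.3302 0.0000 0.0000 0.0000
59.1367 48.4986 34.2556 15.1861 0.0000 0.0000 0.0000 0.0000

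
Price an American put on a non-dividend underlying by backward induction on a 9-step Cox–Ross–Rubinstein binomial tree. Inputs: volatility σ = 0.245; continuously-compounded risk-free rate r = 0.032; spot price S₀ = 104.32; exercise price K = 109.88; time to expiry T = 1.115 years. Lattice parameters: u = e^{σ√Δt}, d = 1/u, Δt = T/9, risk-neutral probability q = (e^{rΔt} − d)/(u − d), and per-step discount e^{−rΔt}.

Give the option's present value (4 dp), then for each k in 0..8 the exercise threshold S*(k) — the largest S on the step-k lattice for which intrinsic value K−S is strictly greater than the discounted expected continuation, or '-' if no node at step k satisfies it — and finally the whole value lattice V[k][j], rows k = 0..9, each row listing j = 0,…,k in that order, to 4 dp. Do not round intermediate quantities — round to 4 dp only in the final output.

price = 12.2715
boundary = - - - 80.5404 73.8861 80.5404 87.7940 80.5404 87.7940
tree:
12.2715
16.9366 7.7307
22.6672 11.3735 4.1703
29.3396 16.2131 6.6522 1.7360
35.9939 22.2769 10.3131 3.0653 0.4281
42.0985 29.3396 15.4318 5.3058 0.8621 0.0000
47.6987 35.9939 22.0860 8.9386 1.7361 0.0000 0.0000
52.8362 42.0985 29.3396 14.4839 3.4963 0.0000 0.0000 0.0000
57.5492 47.6987 35.9939 22.0860 7.0409 0.0000 0.0000 0.0000 0.0000
61.8728 52.8362 42.0985 29.3396 14.1790 0.0000 0.0000 0.0000 0.0000 0.0000

Δt=0.12389  u=1.09006  d=0.91738  q=0.50146  discount=0.99604
step 9 (expiry): payoffs max(K−S,0) = 61.8728 52.8362 42.0985 29.3396 14.1790 0.0000 0.0000 0.0000 0.0000 0.0000
step 8: (k=8,j=0): S=52.3308, (K−S)⁺=57.5492, hold=57.1144 ⇒ V=57.5492 exercise | (k=8,j=1): S=62.1813, (K−S)⁺=47.6987, hold=47.2639 ⇒ V=47.6987 exercise | (k=8,j=2): S=73.8861, (K−S)⁺=35.9939, hold=35.5592 ⇒ V=35.9939 exercise | (k=8,j=3): S=87.7940, (K−S)⁺=22.0860, hold=21.6512 ⇒ V=22.0860 exercise | (k=8,j=4): S=104.3200, (K−S)⁺=5.5600, hold=7.0409 ⇒ V=7.0409 continue | (k=8,j=5): S=123.9567, (K−S)⁺=0.0000, hold=0.0000 ⇒ V=0.0000 continue | (k=8,j=6): S=147.2898, (K−S)⁺=0.0000, hold=0.0000 ⇒ V=0.0000 continue | (k=8,j=7): S=175.0150, (K−S)⁺=0.0000, hold=0.0000 ⇒ V=0.0000 continue | (k=8,j=8): S=207.9590, (K−S)⁺=0.0000, hold=0.0000 ⇒ V=0.0000 continue  boundary S*=87.7940
step 7: (k=7,j=0): S=57.0438, (K−S)⁺=52.8362, hold=52.4014 ⇒ V=52.8362 exercise | (k=7,j=1): S=67.7815, (K−S)⁺=42.0985, hold=41.6637 ⇒ V=42.0985 exercise | (k=7,j=2): S=80.5404, (K−S)⁺=29.3396, hold=28.9049 ⇒ V=29.3396 exercise | (k=7,j=3): S=95.7010, (K−S)⁺=14.1790, hold=14.4839 ⇒ V=14.4839 continue | (k=7,j=4): S=113.7153, (K−S)⁺=0.0000, hold=3.4963 ⇒ V=3.4963 continue | (k=7,j=5): S=135.1205, (K−S)⁺=0.0000, hold=0.0000 ⇒ V=0.0000 continue | (k=7,j=6): S=160.5550, (K−S)⁺=0.0000, hold=0.0000 ⇒ V=0.0000 continue | (k=7,j=7): S=190.7772, (K−S)⁺=0.0000, hold=0.0000 ⇒ V=0.0000 continue  boundary S*=80.5404
step 6: (k=6,j=0): S=62.1813, (K−S)⁺=47.6987, hold=47.2639 ⇒ V=47.6987 exercise | (k=6,j=1): S=73.8861, (K−S)⁺=35.9939, hold=35.5592 ⇒ V=35.9939 exercise | (k=6,j=2): S=87.7940, (K−S)⁺=22.0860, hold=21.8035 ⇒ V=22.0860 exercise | (k=6,j=3): S=104.3200, (K−S)⁺=5.5600, hold=8.9386 ⇒ V=8.9386 continue | (k=6,j=4): S=123.9567, (K−S)⁺=0.0000, hold=1.7361 ⇒ V=1.7361 continue | (k=6,j=5): S=147.2898, (K−S)⁺=0.0000, hold=0.0000 ⇒ V=0.0000 continue | (k=6,j=6): S=175.0150, (K−S)⁺=0.0000, hold=0.0000 ⇒ V=0.0000 continue  boundary S*=87.7940
step 5: (k=5,j=0): S=67.7815, (K−S)⁺=42.0985, hold=41.6637 ⇒ V=42.0985 exercise | (k=5,j=1): S=80.5404, (K−S)⁺=29.3396, hold=28.9049 ⇒ V=29.3396 exercise | (k=5,j=2): S=95.7010, (K−S)⁺=14.1790, hold=15.4318 ⇒ V=15.4318 continue | (k=5,j=3): S=113.7153, (K−S)⁺=0.0000, hold=5.3058 ⇒ V=5.3058 continue | (k=5,j=4): S=135.1205, (K−S)⁺=0.0000, hold=0.8621 ⇒ V=0.8621 continue | (k=5,j=5): S=160.5550, (K−S)⁺=0.0000, hold=0.0000 ⇒ V=0.0000 continue  boundary S*=80.5404
step 4: (k=4,j=0): S=73.8861, (K−S)⁺=35.9939, hold=35.5592 ⇒ V=35.9939 exercise | (k=4,j=1): S=87.7940, (K−S)⁺=22.0860, hold=22.2769 ⇒ V=22.2769 continue | (k=4,j=2): S=104.3200, (K−S)⁺=5.5600, hold=10.3131 ⇒ V=10.3131 continue | (k=4,j=3): S=123.9567, (K−S)⁺=0.0000, hold=3.0653 ⇒ V=3.0653 continue | (k=4,j=4): S=147.2898, (K−S)⁺=0.0000, hold=0.4281 ⇒ V=0.4281 continue  boundary S*=73.8861
step 3: (k=3,j=0): S=80.5404, (K−S)⁺=29.3396, hold=29.0002 ⇒ V=29.3396 exercise | (k=3,j=1): S=95.7010, (K−S)⁺=14.1790, hold=16.2131 ⇒ V=16.2131 continue | (k=3,j=2): S=113.7153, (K−S)⁺=0.0000, hold=6.6522 ⇒ V=6.6522 continue | (k=3,j=3): S=135.1205, (K−S)⁺=0.0000, hold=1.7360 ⇒ V=1.7360 continue  boundary S*=80.5404
step 2: (k=2,j=0): S=87.7940, (K−S)⁺=22.0860, hold=22.6672 ⇒ V=22.6672 continue | (k=2,j=1): S=104.3200, (K−S)⁺=5.5600, hold=11.3735 ⇒ V=11.3735 continue | (k=2,j=2): S=123.9567, (K−S)⁺=0.0000, hold=4.1703 ⇒ V=4.1703 continue  boundary S*=-
step 1: (k=1,j=0): S=95.7010, (K−S)⁺=14.1790, hold=16.9366 ⇒ V=16.9366 continue | (k=1,j=1): S=113.7153, (K−S)⁺=0.0000, hold=7.7307 ⇒ V=7.7307 continue  boundary S*=-
step 0: (k=0,j=0): S=104.3200, (K−S)⁺=5.5600, hold=12.2715 ⇒ V=12.2715 continue  boundary S*=-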